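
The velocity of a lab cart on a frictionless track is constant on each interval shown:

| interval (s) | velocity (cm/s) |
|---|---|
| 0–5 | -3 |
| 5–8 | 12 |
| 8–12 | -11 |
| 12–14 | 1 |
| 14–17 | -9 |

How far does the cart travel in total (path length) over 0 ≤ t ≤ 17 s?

Distance (not displacement) is the total path length: add the absolute areas under v-t.
0–5 s: |-3| × 5 = 15 cm
5–8 s: |12| × 3 = 36 cm
8–12 s: |-11| × 4 = 44 cm
12–14 s: |1| × 2 = 2 cm
14–17 s: |-9| × 3 = 27 cm
Total distance = 124 cm

124 cm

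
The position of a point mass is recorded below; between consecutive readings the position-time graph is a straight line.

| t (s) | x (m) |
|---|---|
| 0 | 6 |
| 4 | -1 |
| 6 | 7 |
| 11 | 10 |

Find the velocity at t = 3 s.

Velocity is the slope of the x-t graph on 0–4 s: (-1 − 6)/(4 − 0) = -1.75 m/s.

-1.75 m/s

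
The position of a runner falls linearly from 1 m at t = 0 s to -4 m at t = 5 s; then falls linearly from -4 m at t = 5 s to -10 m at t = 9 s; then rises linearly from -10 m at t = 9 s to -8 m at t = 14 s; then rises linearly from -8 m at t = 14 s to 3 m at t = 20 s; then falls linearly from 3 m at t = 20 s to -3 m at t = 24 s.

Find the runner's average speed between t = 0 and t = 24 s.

Average speed = (total path length)/(elapsed time); on a piecewise-linear x-t graph the path length is Σ|Δx|.
0–5 s: |Δx| = |-4 − 1| = 5 m
5–9 s: |Δx| = |-10 − -4| = 6 m
9–14 s: |Δx| = |-8 − -10| = 2 m
14–20 s: |Δx| = |3 − -8| = 11 m
20–24 s: |Δx| = |-3 − 3| = 6 m
Total path = 30 m; average speed = 30/24 = 1.25 m/s.

1.25 m/s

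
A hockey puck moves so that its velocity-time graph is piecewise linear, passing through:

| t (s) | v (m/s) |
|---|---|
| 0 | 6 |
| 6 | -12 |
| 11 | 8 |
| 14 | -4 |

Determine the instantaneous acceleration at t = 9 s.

4 m/s²

Acceleration is the slope of the v-t graph on 6–11 s: (8 − -12)/(11 − 6) = 4 m/s².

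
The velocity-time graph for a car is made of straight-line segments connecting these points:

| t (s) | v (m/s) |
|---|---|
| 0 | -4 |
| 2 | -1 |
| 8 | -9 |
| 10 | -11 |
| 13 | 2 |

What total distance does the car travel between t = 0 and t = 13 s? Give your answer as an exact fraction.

Total distance travelled is ∫|v| dt — sum the magnitudes of each area piece.
0–2 s: |½(-4 + -1)(2)| = 5 m
2–8 s: |½(-1 + -9)(6)| = 30 m
8–10 s: |½(-9 + -11)(2)| = 20 m
10–13 s: v = 0 at t = 163/13 s; triangle areas 363/26 + 6/13 = 375/26 m
Total distance = 1805/26 m

1805/26 m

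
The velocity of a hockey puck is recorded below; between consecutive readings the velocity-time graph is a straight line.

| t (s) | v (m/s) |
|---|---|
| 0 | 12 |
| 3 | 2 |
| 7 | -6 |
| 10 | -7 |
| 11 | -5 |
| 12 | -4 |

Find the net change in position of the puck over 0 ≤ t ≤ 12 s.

-17 m

Net displacement equals the area under the velocity-time graph (areas below the axis count negative).
0–3 s: ½(12 + 2)(3) = 21 m
3–7 s: ½(2 + -6)(4) = -8 m
7–10 s: ½(-6 + -7)(3) = -19.5 m
10–11 s: ½(-7 + -5)(1) = -6 m
11–12 s: ½(-5 + -4)(1) = -4.5 m
Net displacement = -17 m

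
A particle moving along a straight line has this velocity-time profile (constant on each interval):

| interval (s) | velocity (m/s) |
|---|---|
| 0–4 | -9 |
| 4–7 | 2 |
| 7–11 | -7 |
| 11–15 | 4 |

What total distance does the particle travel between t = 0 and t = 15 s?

86 m

Total distance travelled is ∫|v| dt — sum the magnitudes of each area piece.
0–4 s: |-9| × 4 = 36 m
4–7 s: |2| × 3 = 6 m
7–11 s: |-7| × 4 = 28 m
11–15 s: |4| × 4 = 16 m
Total distance = 86 m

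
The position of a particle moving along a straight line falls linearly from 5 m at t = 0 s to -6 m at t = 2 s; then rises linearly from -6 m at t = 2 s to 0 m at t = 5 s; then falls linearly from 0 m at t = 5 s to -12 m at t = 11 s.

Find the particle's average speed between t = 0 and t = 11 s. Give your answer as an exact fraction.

29/11 m/s

Average speed = (total path length)/(elapsed time); on a piecewise-linear x-t graph the path length is Σ|Δx|.
0–2 s: |Δx| = |-6 − 5| = 11 m
2–5 s: |Δx| = |0 − -6| = 6 m
5–11 s: |Δx| = |-12 − 0| = 12 m
Total path = 29 m; average speed = 29/11 = 29/11 m/s.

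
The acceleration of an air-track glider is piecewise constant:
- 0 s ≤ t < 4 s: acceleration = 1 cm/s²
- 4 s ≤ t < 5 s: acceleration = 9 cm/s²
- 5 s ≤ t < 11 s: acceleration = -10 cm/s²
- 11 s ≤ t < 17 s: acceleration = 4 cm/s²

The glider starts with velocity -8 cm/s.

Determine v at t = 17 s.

-31 cm/s

Δv equals the area under the a-t graph; then v = v₀ + Δv.
0–4 s: 1 × 4 = 4 cm/s
4–5 s: 9 × 1 = 9 cm/s
5–11 s: -10 × 6 = -60 cm/s
11–17 s: 4 × 6 = 24 cm/s
Δv = -23 cm/s, so v(17) = -8 + (-23) = -31 cm/s.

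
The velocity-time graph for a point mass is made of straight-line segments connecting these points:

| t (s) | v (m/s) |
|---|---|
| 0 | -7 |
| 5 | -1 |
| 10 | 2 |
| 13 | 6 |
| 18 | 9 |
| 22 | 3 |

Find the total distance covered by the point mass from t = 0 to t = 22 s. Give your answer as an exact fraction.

Total distance travelled is ∫|v| dt — sum the magnitudes of each area piece.
0–5 s: |½(-7 + -1)(5)| = 20 m
5–10 s: v = 0 at t = 20/3 s; triangle areas 5/6 + 10/3 = 25/6 m
10–13 s: |½(2 + 6)(3)| = 12 m
13–18 s: |½(6 + 9)(5)| = 37.5 m
18–22 s: |½(9 + 3)(4)| = 24 m
Total distance = 293/3 m

293/3 m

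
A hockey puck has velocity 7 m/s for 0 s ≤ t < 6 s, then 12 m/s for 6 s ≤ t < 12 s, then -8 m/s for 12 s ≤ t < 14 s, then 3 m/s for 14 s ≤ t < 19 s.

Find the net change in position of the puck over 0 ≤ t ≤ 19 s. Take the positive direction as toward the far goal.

Displacement is the signed area under the v-t curve.
0–6 s: 7 × 6 = 42 m
6–12 s: 12 × 6 = 72 m
12–14 s: -8 × 2 = -16 m
14–19 s: 3 × 5 = 15 m
Net displacement = 113 m

113 m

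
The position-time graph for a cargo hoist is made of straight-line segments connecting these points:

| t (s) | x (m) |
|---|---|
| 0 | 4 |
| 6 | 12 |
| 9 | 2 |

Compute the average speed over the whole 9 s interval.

Average speed = (total path length)/(elapsed time); on a piecewise-linear x-t graph the path length is Σ|Δx|.
0–6 s: |Δx| = |12 − 4| = 8 m
6–9 s: |Δx| = |2 − 12| = 10 m
Total path = 18 m; average speed = 18/9 = 2 m/s.

2 m/s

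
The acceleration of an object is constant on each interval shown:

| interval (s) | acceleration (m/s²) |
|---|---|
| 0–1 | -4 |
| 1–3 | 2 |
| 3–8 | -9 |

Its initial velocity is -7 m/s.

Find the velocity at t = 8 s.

Δv equals the area under the a-t graph; then v = v₀ + Δv.
0–1 s: -4 × 1 = -4 m/s
1–3 s: 2 × 2 = 4 m/s
3–8 s: -9 × 5 = -45 m/s
Δv = -45 m/s, so v(8) = -7 + (-45) = -52 m/s.

-52 m/s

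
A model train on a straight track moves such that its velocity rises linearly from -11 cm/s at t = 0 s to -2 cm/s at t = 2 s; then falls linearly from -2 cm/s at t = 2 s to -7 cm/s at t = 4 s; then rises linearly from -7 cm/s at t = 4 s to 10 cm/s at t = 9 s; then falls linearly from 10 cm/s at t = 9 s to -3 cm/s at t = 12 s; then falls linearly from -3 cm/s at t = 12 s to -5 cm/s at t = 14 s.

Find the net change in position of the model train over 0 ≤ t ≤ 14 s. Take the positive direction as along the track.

-12 cm

Net displacement equals the area under the velocity-time graph (areas below the axis count negative).
0–2 s: ½(-11 + -2)(2) = -13 cm
2–4 s: ½(-2 + -7)(2) = -9 cm
4–9 s: ½(-7 + 10)(5) = 7.5 cm
9–12 s: ½(10 + -3)(3) = 10.5 cm
12–14 s: ½(-3 + -5)(2) = -8 cm
Net displacement = -12 cm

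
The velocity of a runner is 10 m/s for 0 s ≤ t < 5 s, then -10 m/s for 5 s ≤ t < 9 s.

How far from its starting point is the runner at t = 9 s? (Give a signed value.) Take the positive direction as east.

Displacement is the signed area under the v-t curve.
0–5 s: 10 × 5 = 50 m
5–9 s: -10 × 4 = -40 m
Net displacement = 10 m

10 m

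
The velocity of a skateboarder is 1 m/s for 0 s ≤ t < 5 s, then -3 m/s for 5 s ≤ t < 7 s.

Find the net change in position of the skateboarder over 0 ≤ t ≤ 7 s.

Net displacement equals the area under the velocity-time graph (areas below the axis count negative).
0–5 s: 1 × 5 = 5 m
5–7 s: -3 × 2 = -6 m
Net displacement = -1 m

-1 m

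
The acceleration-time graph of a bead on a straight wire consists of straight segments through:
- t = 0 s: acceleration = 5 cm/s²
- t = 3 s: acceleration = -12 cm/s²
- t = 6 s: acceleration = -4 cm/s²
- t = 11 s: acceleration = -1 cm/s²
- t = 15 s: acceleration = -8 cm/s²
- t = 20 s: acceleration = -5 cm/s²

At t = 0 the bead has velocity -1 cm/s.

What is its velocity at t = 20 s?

-98.5 cm/s

Δv equals the area under the a-t graph; then v = v₀ + Δv.
0–3 s: ½(5 + -12)(3) = -10.5 cm/s
3–6 s: ½(-12 + -4)(3) = -24 cm/s
6–11 s: ½(-4 + -1)(5) = -12.5 cm/s
11–15 s: ½(-1 + -8)(4) = -18 cm/s
15–20 s: ½(-8 + -5)(5) = -32.5 cm/s
Δv = -97.5 cm/s, so v(20) = -1 + (-97.5) = -98.5 cm/s.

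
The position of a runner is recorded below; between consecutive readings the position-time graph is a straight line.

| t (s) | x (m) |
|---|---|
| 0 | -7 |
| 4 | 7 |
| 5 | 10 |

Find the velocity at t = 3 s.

Velocity is the slope of the x-t graph on 0–4 s: (7 − -7)/(4 − 0) = 3.5 m/s.

3.5 m/s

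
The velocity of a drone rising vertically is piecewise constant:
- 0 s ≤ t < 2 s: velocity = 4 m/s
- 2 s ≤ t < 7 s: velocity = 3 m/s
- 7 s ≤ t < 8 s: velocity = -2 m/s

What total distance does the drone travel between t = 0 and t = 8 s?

Distance (not displacement) is the total path length: add the absolute areas under v-t.
0–2 s: |4| × 2 = 8 m
2–7 s: |3| × 5 = 15 m
7–8 s: |-2| × 1 = 2 m
Total distance = 25 m

25 m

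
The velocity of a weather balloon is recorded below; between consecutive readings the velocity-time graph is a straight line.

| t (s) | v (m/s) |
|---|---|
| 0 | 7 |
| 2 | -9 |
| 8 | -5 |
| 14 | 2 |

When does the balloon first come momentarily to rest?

v changes sign on 0–2 s (from 7 to -9); the graph is linear there, so v = 0 at t = 0 + (-7)·(2 − 0)/(-9 − 7) = 0.875 s.

t = 0.875 s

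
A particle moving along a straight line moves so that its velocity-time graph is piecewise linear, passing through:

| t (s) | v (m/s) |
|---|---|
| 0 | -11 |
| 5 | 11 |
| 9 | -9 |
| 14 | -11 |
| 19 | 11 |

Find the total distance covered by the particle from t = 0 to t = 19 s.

125.2 m

Total distance travelled is ∫|v| dt — sum the magnitudes of each area piece.
0–5 s: v = 0 at t = 2.5 s; triangle areas 13.75 + 13.75 = 27.5 m
5–9 s: v = 0 at t = 7.2 s; triangle areas 12.1 + 8.1 = 20.2 m
9–14 s: |½(-9 + -11)(5)| = 50 m
14–19 s: v = 0 at t = 16.5 s; triangle areas 13.75 + 13.75 = 27.5 m
Total distance = 125.2 m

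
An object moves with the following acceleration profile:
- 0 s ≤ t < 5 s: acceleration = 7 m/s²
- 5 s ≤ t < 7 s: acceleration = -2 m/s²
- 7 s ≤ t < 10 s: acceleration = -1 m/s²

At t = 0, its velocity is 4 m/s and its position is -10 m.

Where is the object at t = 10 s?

272 m

On each constant-a segment, Δv = aΔt and Δx = v₀Δt + ½aΔt²; chain segment to segment.
0–5 s: v starts 4 m/s; Δx = 4·5 + ½·7·5² = 107.5 m; v ends 39 m/s.
5–7 s: v starts 39 m/s; Δx = 39·2 + ½·-2·2² = 74 m; v ends 35 m/s.
7–10 s: v starts 35 m/s; Δx = 35·3 + ½·-1·3² = 100.5 m; v ends 32 m/s.
x(10) = -10 + Σ Δx = 272 m.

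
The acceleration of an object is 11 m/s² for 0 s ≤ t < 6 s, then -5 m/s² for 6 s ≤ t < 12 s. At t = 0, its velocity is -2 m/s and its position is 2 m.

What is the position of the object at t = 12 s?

482 m

On each constant-a segment, Δv = aΔt and Δx = v₀Δt + ½aΔt²; chain segment to segment.
0–6 s: v starts -2 m/s; Δx = -2·6 + ½·11·6² = 186 m; v ends 64 m/s.
6–12 s: v starts 64 m/s; Δx = 64·6 + ½·-5·6² = 294 m; v ends 34 m/s.
x(12) = 2 + Σ Δx = 482 m.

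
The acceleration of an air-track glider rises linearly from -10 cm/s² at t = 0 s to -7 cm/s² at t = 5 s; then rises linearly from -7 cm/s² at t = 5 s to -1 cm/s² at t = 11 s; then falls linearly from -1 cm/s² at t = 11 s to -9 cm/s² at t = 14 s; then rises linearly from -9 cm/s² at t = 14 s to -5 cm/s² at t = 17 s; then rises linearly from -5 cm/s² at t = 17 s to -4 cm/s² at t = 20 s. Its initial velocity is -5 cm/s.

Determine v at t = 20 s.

Δv equals the area under the a-t graph; then v = v₀ + Δv.
0–5 s: ½(-10 + -7)(5) = -42.5 cm/s
5–11 s: ½(-7 + -1)(6) = -24 cm/s
11–14 s: ½(-1 + -9)(3) = -15 cm/s
14–17 s: ½(-9 + -5)(3) = -21 cm/s
17–20 s: ½(-5 + -4)(3) = -13.5 cm/s
Δv = -116 cm/s, so v(20) = -5 + (-116) = -121 cm/s.

-121 cm/s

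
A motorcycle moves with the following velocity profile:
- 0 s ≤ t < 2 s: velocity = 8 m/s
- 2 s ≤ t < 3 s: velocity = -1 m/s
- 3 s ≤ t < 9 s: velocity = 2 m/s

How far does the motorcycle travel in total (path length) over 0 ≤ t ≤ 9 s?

Total distance travelled is ∫|v| dt — sum the magnitudes of each area piece.
0–2 s: |8| × 2 = 16 m
2–3 s: |-1| × 1 = 1 m
3–9 s: |2| × 6 = 12 m
Total distance = 29 m

29 m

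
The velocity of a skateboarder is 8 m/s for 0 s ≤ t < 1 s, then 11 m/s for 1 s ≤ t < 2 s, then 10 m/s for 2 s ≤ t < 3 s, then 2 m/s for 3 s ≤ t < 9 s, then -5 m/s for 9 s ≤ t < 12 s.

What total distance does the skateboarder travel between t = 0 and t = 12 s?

Total distance travelled is ∫|v| dt — sum the magnitudes of each area piece.
0–1 s: |8| × 1 = 8 m
1–2 s: |11| × 1 = 11 m
2–3 s: |10| × 1 = 10 m
3–9 s: |2| × 6 = 12 m
9–12 s: |-5| × 3 = 15 m
Total distance = 56 m

56 m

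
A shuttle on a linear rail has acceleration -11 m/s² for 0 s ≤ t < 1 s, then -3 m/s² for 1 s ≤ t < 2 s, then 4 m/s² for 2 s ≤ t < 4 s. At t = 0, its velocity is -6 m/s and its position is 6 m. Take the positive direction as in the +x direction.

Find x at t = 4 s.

-56 m

On each constant-a segment, Δv = aΔt and Δx = v₀Δt + ½aΔt²; chain segment to segment.
0–1 s: v starts -6 m/s; Δx = -6·1 + ½·-11·1² = -11.5 m; v ends -17 m/s.
1–2 s: v starts -17 m/s; Δx = -17·1 + ½·-3·1² = -18.5 m; v ends -20 m/s.
2–4 s: v starts -20 m/s; Δx = -20·2 + ½·4·2² = -32 m; v ends -12 m/s.
x(4) = 6 + Σ Δx = -56 m.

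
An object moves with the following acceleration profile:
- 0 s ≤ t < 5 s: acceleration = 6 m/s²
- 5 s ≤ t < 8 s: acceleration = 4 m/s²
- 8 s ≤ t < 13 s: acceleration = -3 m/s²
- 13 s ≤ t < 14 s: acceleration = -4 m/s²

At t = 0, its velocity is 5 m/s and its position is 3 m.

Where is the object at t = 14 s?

On each constant-a segment, Δv = aΔt and Δx = v₀Δt + ½aΔt²; chain segment to segment.
0–5 s: v starts 5 m/s; Δx = 5·5 + ½·6·5² = 100 m; v ends 35 m/s.
5–8 s: v starts 35 m/s; Δx = 35·3 + ½·4·3² = 123 m; v ends 47 m/s.
8–13 s: v starts 47 m/s; Δx = 47·5 + ½·-3·5² = 197.5 m; v ends 32 m/s.
13–14 s: v starts 32 m/s; Δx = 32·1 + ½·-4·1² = 30 m; v ends 28 m/s.
x(14) = 3 + Σ Δx = 453.5 m.

453.5 m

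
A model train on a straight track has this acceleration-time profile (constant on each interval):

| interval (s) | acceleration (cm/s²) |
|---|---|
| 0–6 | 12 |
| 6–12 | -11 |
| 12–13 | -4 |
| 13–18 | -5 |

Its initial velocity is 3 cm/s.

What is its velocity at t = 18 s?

-20 cm/s

Δv equals the area under the a-t graph; then v = v₀ + Δv.
0–6 s: 12 × 6 = 72 cm/s
6–12 s: -11 × 6 = -66 cm/s
12–13 s: -4 × 1 = -4 cm/s
13–18 s: -5 × 5 = -25 cm/s
Δv = -23 cm/s, so v(18) = 3 + (-23) = -20 cm/s.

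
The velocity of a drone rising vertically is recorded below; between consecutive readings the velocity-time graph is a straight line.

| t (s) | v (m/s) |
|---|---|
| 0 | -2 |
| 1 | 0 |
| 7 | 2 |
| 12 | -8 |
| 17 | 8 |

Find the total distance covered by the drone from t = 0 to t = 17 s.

Total distance travelled is ∫|v| dt — sum the magnitudes of each area piece.
0–1 s: |½(-2 + 0)(1)| = 1 m
1–7 s: |½(0 + 2)(6)| = 6 m
7–12 s: v = 0 at t = 8 s; triangle areas 1 + 16 = 17 m
12–17 s: v = 0 at t = 14.5 s; triangle areas 10 + 10 = 20 m
Total distance = 44 m

44 m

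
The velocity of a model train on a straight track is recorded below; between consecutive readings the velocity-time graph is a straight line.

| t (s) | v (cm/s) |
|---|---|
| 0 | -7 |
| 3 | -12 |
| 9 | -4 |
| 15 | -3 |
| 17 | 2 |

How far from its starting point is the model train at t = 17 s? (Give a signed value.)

-98.5 cm

Displacement is the signed area under the v-t curve.
0–3 s: ½(-7 + -12)(3) = -28.5 cm
3–9 s: ½(-12 + -4)(6) = -48 cm
9–15 s: ½(-4 + -3)(6) = -21 cm
15–17 s: ½(-3 + 2)(2) = -1 cm
Net displacement = -98.5 cm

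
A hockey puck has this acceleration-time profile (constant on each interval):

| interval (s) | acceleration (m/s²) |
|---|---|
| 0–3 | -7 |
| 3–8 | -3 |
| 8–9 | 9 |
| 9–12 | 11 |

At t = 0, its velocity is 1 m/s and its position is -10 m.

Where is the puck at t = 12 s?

-235 m

On each constant-a segment, Δv = aΔt and Δx = v₀Δt + ½aΔt²; chain segment to segment.
0–3 s: v starts 1 m/s; Δx = 1·3 + ½·-7·3² = -28.5 m; v ends -20 m/s.
3–8 s: v starts -20 m/s; Δx = -20·5 + ½·-3·5² = -137.5 m; v ends -35 m/s.
8–9 s: v starts -35 m/s; Δx = -35·1 + ½·9·1² = -30.5 m; v ends -26 m/s.
9–12 s: v starts -26 m/s; Δx = -26·3 + ½·11·3² = -28.5 m; v ends 7 m/s.
x(12) = -10 + Σ Δx = -235 m.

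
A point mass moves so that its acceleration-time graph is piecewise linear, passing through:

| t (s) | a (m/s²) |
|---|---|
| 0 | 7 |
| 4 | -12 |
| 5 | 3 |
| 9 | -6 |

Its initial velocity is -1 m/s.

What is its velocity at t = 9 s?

-21.5 m/s

Δv equals the area under the a-t graph; then v = v₀ + Δv.
0–4 s: ½(7 + -12)(4) = -10 m/s
4–5 s: ½(-12 + 3)(1) = -4.5 m/s
5–9 s: ½(3 + -6)(4) = -6 m/s
Δv = -20.5 m/s, so v(9) = -1 + (-20.5) = -21.5 m/s.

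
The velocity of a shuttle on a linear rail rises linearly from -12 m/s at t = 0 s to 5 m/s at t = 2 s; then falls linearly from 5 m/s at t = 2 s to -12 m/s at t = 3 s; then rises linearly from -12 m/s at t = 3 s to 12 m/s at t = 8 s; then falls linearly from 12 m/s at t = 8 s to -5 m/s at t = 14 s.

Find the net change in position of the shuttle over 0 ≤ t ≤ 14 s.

Displacement is the signed area under the v-t curve.
0–2 s: ½(-12 + 5)(2) = -7 m
2–3 s: ½(5 + -12)(1) = -3.5 m
3–8 s: ½(-12 + 12)(5) = 0 m
8–14 s: ½(12 + -5)(6) = 21 m
Net displacement = 10.5 m

10.5 m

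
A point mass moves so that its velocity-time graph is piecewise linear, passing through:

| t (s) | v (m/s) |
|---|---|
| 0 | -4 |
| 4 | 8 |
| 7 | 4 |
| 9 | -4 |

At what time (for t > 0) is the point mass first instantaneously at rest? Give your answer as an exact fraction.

v changes sign on 0–4 s (from -4 to 8); the graph is linear there, so v = 0 at t = 0 + (4)·(4 − 0)/(8 − -4) = 4/3 s.

t = 4/3 s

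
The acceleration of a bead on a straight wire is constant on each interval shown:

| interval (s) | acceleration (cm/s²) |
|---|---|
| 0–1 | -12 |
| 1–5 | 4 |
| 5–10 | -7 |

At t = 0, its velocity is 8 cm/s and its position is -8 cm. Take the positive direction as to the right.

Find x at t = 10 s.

On each constant-a segment, Δv = aΔt and Δx = v₀Δt + ½aΔt²; chain segment to segment.
0–1 s: v starts 8 cm/s; Δx = 8·1 + ½·-12·1² = 2 cm; v ends -4 cm/s.
1–5 s: v starts -4 cm/s; Δx = -4·4 + ½·4·4² = 16 cm; v ends 12 cm/s.
5–10 s: v starts 12 cm/s; Δx = 12·5 + ½·-7·5² = -27.5 cm; v ends -23 cm/s.
x(10) = -8 + Σ Δx = -17.5 cm.

-17.5 cm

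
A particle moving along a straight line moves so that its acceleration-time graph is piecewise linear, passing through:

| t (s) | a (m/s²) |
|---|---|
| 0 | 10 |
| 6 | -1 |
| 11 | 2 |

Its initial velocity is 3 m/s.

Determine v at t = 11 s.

Δv equals the area under the a-t graph; then v = v₀ + Δv.
0–6 s: ½(10 + -1)(6) = 27 m/s
6–11 s: ½(-1 + 2)(5) = 2.5 m/s
Δv = 29.5 m/s, so v(11) = 3 + (29.5) = 32.5 m/s.

32.5 m/s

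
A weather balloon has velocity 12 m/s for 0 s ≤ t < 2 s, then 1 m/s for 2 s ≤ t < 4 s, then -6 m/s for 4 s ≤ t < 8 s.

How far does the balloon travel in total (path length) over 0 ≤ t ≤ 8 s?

Distance (not displacement) is the total path length: add the absolute areas under v-t.
0–2 s: |12| × 2 = 24 m
2–4 s: |1| × 2 = 2 m
4–8 s: |-6| × 4 = 24 m
Total distance = 50 m

50 m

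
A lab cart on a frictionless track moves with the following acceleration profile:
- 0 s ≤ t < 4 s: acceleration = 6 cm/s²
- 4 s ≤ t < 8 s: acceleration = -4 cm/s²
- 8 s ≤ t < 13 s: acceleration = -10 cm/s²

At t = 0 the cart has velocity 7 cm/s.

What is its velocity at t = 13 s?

-35 cm/s

Δv equals the area under the a-t graph; then v = v₀ + Δv.
0–4 s: 6 × 4 = 24 cm/s
4–8 s: -4 × 4 = -16 cm/s
8–13 s: -10 × 5 = -50 cm/s
Δv = -42 cm/s, so v(13) = 7 + (-42) = -35 cm/s.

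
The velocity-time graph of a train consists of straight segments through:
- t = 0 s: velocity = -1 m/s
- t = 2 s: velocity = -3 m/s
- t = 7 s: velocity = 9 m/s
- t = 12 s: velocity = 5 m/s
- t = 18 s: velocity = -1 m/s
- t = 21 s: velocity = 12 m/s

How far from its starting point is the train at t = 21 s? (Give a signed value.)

74.5 m

Displacement is the signed area under the v-t curve.
0–2 s: ½(-1 + -3)(2) = -4 m
2–7 s: ½(-3 + 9)(5) = 15 m
7–12 s: ½(9 + 5)(5) = 35 m
12–18 s: ½(5 + -1)(6) = 12 m
18–21 s: ½(-1 + 12)(3) = 16.5 m
Net displacement = 74.5 m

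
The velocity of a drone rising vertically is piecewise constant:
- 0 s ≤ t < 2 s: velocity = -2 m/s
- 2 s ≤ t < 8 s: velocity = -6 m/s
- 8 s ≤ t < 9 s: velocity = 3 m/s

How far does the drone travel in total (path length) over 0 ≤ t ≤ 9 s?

43 m

Total distance travelled is ∫|v| dt — sum the magnitudes of each area piece.
0–2 s: |-2| × 2 = 4 m
2–8 s: |-6| × 6 = 36 m
8–9 s: |3| × 1 = 3 m
Total distance = 43 m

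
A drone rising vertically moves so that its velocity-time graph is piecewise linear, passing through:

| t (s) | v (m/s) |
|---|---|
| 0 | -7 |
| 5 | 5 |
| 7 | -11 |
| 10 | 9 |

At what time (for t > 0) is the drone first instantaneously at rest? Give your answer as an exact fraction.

v changes sign on 0–5 s (from -7 to 5); the graph is linear there, so v = 0 at t = 0 + (7)·(5 − 0)/(5 − -7) = 35/12 s.

t = 35/12 s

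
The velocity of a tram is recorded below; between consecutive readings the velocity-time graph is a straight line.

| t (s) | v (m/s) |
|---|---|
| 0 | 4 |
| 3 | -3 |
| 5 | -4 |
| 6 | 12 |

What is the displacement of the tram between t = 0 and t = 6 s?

Displacement is the signed area under the v-t curve.
0–3 s: ½(4 + -3)(3) = 1.5 m
3–5 s: ½(-3 + -4)(2) = -7 m
5–6 s: ½(-4 + 12)(1) = 4 m
Net displacement = -1.5 m

-1.5 m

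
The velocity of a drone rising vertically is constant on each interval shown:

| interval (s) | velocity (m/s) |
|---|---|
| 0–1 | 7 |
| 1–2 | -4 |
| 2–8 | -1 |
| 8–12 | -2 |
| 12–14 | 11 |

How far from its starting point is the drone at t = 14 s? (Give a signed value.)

11 m

Displacement is the signed area under the v-t curve.
0–1 s: 7 × 1 = 7 m
1–2 s: -4 × 1 = -4 m
2–8 s: -1 × 6 = -6 m
8–12 s: -2 × 4 = -8 m
12–14 s: 11 × 2 = 22 m
Net displacement = 11 m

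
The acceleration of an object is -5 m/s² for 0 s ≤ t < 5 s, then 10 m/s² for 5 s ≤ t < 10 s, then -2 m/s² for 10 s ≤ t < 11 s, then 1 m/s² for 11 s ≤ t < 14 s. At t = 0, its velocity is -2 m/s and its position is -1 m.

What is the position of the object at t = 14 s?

6 m

On each constant-a segment, Δv = aΔt and Δx = v₀Δt + ½aΔt²; chain segment to segment.
0–5 s: v starts -2 m/s; Δx = -2·5 + ½·-5·5² = -72.5 m; v ends -27 m/s.
5–10 s: v starts -27 m/s; Δx = -27·5 + ½·10·5² = -10 m; v ends 23 m/s.
10–11 s: v starts 23 m/s; Δx = 23·1 + ½·-2·1² = 22 m; v ends 21 m/s.
11–14 s: v starts 21 m/s; Δx = 21·3 + ½·1·3² = 67.5 m; v ends 24 m/s.
x(14) = -1 + Σ Δx = 6 m.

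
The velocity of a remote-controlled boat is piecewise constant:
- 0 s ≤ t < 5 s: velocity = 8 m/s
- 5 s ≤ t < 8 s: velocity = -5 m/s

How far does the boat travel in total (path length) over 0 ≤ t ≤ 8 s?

Distance (not displacement) is the total path length: add the absolute areas under v-t.
0–5 s: |8| × 5 = 40 m
5–8 s: |-5| × 3 = 15 m
Total distance = 55 m

55 m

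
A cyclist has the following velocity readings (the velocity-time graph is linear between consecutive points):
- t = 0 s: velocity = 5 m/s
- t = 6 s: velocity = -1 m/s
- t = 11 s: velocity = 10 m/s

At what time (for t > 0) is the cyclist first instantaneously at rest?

t = 5 s

v changes sign on 0–6 s (from 5 to -1); the graph is linear there, so v = 0 at t = 0 + (-5)·(6 − 0)/(-1 − 5) = 5 s.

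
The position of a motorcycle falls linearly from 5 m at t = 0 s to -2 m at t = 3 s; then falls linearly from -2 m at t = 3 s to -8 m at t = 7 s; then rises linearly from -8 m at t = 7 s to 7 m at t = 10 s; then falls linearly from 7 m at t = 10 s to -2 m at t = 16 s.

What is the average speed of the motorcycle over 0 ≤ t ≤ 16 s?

Average speed = (total path length)/(elapsed time); on a piecewise-linear x-t graph the path length is Σ|Δx|.
0–3 s: |Δx| = |-2 − 5| = 7 m
3–7 s: |Δx| = |-8 − -2| = 6 m
7–10 s: |Δx| = |7 − -8| = 15 m
10–16 s: |Δx| = |-2 − 7| = 9 m
Total path = 37 m; average speed = 37/16 = 2.3125 m/s.

2.3125 m/s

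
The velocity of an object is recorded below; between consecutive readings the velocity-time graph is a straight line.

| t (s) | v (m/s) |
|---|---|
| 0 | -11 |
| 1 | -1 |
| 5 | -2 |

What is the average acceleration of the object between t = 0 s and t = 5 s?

1.8 m/s²

Average acceleration = Δv/Δt = (-2 − -11)/(5 − 0) = 1.8 m/s².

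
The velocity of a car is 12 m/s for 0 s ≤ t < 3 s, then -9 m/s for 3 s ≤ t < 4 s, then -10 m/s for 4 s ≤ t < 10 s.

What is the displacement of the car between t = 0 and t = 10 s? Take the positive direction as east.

-33 m

Net displacement equals the area under the velocity-time graph (areas below the axis count negative).
0–3 s: 12 × 3 = 36 m
3–4 s: -9 × 1 = -9 m
4–10 s: -10 × 6 = -60 m
Net displacement = -33 m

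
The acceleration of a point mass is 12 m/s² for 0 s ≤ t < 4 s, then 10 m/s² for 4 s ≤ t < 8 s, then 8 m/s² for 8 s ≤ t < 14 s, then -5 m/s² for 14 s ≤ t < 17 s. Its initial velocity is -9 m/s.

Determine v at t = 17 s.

Δv equals the area under the a-t graph; then v = v₀ + Δv.
0–4 s: 12 × 4 = 48 m/s
4–8 s: 10 × 4 = 40 m/s
8–14 s: 8 × 6 = 48 m/s
14–17 s: -5 × 3 = -15 m/s
Δv = 121 m/s, so v(17) = -9 + (121) = 112 m/s.

112 m/s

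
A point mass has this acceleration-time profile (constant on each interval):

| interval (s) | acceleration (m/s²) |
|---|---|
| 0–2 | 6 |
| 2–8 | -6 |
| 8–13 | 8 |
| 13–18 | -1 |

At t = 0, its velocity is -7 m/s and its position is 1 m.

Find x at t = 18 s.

-101.5 m

On each constant-a segment, Δv = aΔt and Δx = v₀Δt + ½aΔt²; chain segment to segment.
0–2 s: v starts -7 m/s; Δx = -7·2 + ½·6·2² = -2 m; v ends 5 m/s.
2–8 s: v starts 5 m/s; Δx = 5·6 + ½·-6·6² = -78 m; v ends -31 m/s.
8–13 s: v starts -31 m/s; Δx = -31·5 + ½·8·5² = -55 m; v ends 9 m/s.
13–18 s: v starts 9 m/s; Δx = 9·5 + ½·-1·5² = 32.5 m; v ends 4 m/s.
x(18) = 1 + Σ Δx = -101.5 m.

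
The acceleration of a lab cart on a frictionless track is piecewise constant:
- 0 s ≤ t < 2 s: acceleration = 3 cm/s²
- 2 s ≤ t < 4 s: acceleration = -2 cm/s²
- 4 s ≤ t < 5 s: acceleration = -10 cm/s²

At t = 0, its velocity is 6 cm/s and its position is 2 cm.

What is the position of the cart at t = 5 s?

43 cm

On each constant-a segment, Δv = aΔt and Δx = v₀Δt + ½aΔt²; chain segment to segment.
0–2 s: v starts 6 cm/s; Δx = 6·2 + ½·3·2² = 18 cm; v ends 12 cm/s.
2–4 s: v starts 12 cm/s; Δx = 12·2 + ½·-2·2² = 20 cm; v ends 8 cm/s.
4–5 s: v starts 8 cm/s; Δx = 8·1 + ½·-10·1² = 3 cm; v ends -2 cm/s.
x(5) = 2 + Σ Δx = 43 cm.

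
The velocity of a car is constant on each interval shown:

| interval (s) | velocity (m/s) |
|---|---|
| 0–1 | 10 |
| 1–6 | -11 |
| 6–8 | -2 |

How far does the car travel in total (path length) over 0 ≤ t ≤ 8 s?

69 m

Total distance travelled is ∫|v| dt — sum the magnitudes of each area piece.
0–1 s: |10| × 1 = 10 m
1–6 s: |-11| × 5 = 55 m
6–8 s: |-2| × 2 = 4 m
Total distance = 69 m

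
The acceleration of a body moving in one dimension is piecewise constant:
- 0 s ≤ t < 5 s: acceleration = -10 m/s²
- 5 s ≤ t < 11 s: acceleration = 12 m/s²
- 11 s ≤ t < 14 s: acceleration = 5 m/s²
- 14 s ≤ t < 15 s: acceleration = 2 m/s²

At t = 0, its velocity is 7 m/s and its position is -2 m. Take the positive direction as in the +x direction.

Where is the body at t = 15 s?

20.5 m

On each constant-a segment, Δv = aΔt and Δx = v₀Δt + ½aΔt²; chain segment to segment.
0–5 s: v starts 7 m/s; Δx = 7·5 + ½·-10·5² = -90 m; v ends -43 m/s.
5–11 s: v starts -43 m/s; Δx = -43·6 + ½·12·6² = -42 m; v ends 29 m/s.
11–14 s: v starts 29 m/s; Δx = 29·3 + ½·5·3² = 109.5 m; v ends 44 m/s.
14–15 s: v starts 44 m/s; Δx = 44·1 + ½·2·1² = 45 m; v ends 46 m/s.
x(15) = -2 + Σ Δx = 20.5 m.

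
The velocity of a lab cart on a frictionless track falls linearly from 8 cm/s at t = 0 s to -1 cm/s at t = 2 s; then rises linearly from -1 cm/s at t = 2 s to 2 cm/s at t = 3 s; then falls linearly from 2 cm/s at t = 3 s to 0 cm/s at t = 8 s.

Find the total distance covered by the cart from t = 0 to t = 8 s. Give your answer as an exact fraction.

235/18 cm

Distance (not displacement) is the total path length: add the absolute areas under v-t.
0–2 s: v = 0 at t = 16/9 s; triangle areas 64/9 + 1/9 = 65/9 cm
2–3 s: v = 0 at t = 7/3 s; triangle areas 1/6 + 2/3 = 5/6 cm
3–8 s: |½(2 + 0)(5)| = 5 cm
Total distance = 235/18 cm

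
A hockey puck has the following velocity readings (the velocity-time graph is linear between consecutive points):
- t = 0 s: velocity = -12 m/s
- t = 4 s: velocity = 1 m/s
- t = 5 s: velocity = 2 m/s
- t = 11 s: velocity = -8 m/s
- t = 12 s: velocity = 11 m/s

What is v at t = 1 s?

-8.75 m/s

On 0–4 s the graph is linear from -12 to 1 m/s: v(1) = -12 + (1 − -12)·(1 − 0)/(4 − 0) = -8.75 m/s.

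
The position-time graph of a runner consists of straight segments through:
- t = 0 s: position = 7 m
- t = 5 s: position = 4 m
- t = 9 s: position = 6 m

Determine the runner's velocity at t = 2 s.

Velocity is the slope of the x-t graph on 0–5 s: (4 − 7)/(5 − 0) = -0.6 m/s.

-0.6 m/s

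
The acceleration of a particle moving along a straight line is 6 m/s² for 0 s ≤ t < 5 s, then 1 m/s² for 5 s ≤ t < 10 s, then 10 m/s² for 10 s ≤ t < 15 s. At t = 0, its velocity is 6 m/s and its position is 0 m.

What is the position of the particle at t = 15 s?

On each constant-a segment, Δv = aΔt and Δx = v₀Δt + ½aΔt²; chain segment to segment.
0–5 s: v starts 6 m/s; Δx = 6·5 + ½·6·5² = 105 m; v ends 36 m/s.
5–10 s: v starts 36 m/s; Δx = 36·5 + ½·1·5² = 192.5 m; v ends 41 m/s.
10–15 s: v starts 41 m/s; Δx = 41·5 + ½·10·5² = 330 m; v ends 91 m/s.
x(15) = 0 + Σ Δx = 627.5 m.

627.5 m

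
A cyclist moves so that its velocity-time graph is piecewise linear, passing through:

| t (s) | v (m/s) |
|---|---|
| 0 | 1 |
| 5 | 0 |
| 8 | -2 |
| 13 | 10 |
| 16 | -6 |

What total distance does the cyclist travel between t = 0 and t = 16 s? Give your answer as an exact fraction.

479/12 m

Distance (not displacement) is the total path length: add the absolute areas under v-t.
0–5 s: |½(1 + 0)(5)| = 2.5 m
5–8 s: |½(0 + -2)(3)| = 3 m
8–13 s: v = 0 at t = 53/6 s; triangle areas 5/6 + 125/6 = 65/3 m
13–16 s: v = 0 at t = 14.875 s; triangle areas 9.375 + 3.375 = 12.75 m
Total distance = 479/12 m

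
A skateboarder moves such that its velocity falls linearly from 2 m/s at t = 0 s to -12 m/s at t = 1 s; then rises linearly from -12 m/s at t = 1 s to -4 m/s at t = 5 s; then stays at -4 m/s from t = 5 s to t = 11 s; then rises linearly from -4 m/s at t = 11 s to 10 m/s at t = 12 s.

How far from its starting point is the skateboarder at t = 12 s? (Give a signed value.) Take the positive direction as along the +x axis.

-58 m

Displacement is the signed area under the v-t curve.
0–1 s: ½(2 + -12)(1) = -5 m
1–5 s: ½(-12 + -4)(4) = -32 m
5–11 s: -4 × 6 = -24 m
11–12 s: ½(-4 + 10)(1) = 3 m
Net displacement = -58 m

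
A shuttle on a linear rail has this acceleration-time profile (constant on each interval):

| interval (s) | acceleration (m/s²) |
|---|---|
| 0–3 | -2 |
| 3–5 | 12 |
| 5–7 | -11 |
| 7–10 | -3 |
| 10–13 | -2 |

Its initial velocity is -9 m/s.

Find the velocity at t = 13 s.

-28 m/s

Δv equals the area under the a-t graph; then v = v₀ + Δv.
0–3 s: -2 × 3 = -6 m/s
3–5 s: 12 × 2 = 24 m/s
5–7 s: -11 × 2 = -22 m/s
7–10 s: -3 × 3 = -9 m/s
10–13 s: -2 × 3 = -6 m/s
Δv = -19 m/s, so v(13) = -9 + (-19) = -28 m/s.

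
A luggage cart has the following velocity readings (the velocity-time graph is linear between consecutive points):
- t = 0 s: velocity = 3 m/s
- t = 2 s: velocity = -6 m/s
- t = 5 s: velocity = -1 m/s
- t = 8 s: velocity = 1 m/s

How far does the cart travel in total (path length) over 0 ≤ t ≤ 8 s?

17 m

Distance (not displacement) is the total path length: add the absolute areas under v-t.
0–2 s: v = 0 at t = 2/3 s; triangle areas 1 + 4 = 5 m
2–5 s: |½(-6 + -1)(3)| = 10.5 m
5–8 s: v = 0 at t = 6.5 s; triangle areas 0.75 + 0.75 = 1.5 m
Total distance = 17 m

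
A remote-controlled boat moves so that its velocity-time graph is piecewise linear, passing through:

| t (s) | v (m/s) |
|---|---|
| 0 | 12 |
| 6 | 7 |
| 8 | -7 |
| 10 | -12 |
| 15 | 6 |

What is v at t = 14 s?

On 10–15 s the graph is linear from -12 to 6 m/s: v(14) = -12 + (6 − -12)·(14 − 10)/(15 − 10) = 2.4 m/s.

2.4 m/s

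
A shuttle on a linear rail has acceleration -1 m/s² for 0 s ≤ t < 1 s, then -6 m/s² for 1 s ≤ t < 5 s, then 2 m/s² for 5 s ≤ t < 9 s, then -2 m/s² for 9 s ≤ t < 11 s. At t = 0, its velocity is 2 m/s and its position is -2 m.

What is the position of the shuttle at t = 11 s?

-154.5 m

On each constant-a segment, Δv = aΔt and Δx = v₀Δt + ½aΔt²; chain segment to segment.
0–1 s: v starts 2 m/s; Δx = 2·1 + ½·-1·1² = 1.5 m; v ends 1 m/s.
1–5 s: v starts 1 m/s; Δx = 1·4 + ½·-6·4² = -44 m; v ends -23 m/s.
5–9 s: v starts -23 m/s; Δx = -23·4 + ½·2·4² = -76 m; v ends -15 m/s.
9–11 s: v starts -15 m/s; Δx = -15·2 + ½·-2·2² = -34 m; v ends -19 m/s.
x(11) = -2 + Σ Δx = -154.5 m.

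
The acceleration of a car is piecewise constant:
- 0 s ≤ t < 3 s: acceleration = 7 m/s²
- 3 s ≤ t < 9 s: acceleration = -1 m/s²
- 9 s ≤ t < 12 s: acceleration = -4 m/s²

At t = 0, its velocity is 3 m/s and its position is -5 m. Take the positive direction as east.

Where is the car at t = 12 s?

On each constant-a segment, Δv = aΔt and Δx = v₀Δt + ½aΔt²; chain segment to segment.
0–3 s: v starts 3 m/s; Δx = 3·3 + ½·7·3² = 40.5 m; v ends 24 m/s.
3–9 s: v starts 24 m/s; Δx = 24·6 + ½·-1·6² = 126 m; v ends 18 m/s.
9–12 s: v starts 18 m/s; Δx = 18·3 + ½·-4·3² = 36 m; v ends 6 m/s.
x(12) = -5 + Σ Δx = 197.5 m.

197.5 m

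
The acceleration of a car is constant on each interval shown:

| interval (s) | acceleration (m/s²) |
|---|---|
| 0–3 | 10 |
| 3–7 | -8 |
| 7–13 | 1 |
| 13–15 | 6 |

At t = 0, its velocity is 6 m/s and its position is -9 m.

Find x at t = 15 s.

On each constant-a segment, Δv = aΔt and Δx = v₀Δt + ½aΔt²; chain segment to segment.
0–3 s: v starts 6 m/s; Δx = 6·3 + ½·10·3² = 63 m; v ends 36 m/s.
3–7 s: v starts 36 m/s; Δx = 36·4 + ½·-8·4² = 80 m; v ends 4 m/s.
7–13 s: v starts 4 m/s; Δx = 4·6 + ½·1·6² = 42 m; v ends 10 m/s.
13–15 s: v starts 10 m/s; Δx = 10·2 + ½·6·2² = 32 m; v ends 22 m/s.
x(15) = -9 + Σ Δx = 208 m.

208 m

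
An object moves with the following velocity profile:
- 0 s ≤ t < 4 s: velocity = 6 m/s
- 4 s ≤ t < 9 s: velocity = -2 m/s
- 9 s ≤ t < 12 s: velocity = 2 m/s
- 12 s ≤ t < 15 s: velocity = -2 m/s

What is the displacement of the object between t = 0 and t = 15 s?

Displacement is the signed area under the v-t curve.
0–4 s: 6 × 4 = 24 m
4–9 s: -2 × 5 = -10 m
9–12 s: 2 × 3 = 6 m
12–15 s: -2 × 3 = -6 m
Net displacement = 14 m

14 m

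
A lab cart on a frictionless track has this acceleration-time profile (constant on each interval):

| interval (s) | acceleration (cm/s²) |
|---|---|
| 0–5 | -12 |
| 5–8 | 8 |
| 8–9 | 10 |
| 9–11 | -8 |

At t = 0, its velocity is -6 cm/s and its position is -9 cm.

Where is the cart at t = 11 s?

-468 cm

On each constant-a segment, Δv = aΔt and Δx = v₀Δt + ½aΔt²; chain segment to segment.
0–5 s: v starts -6 cm/s; Δx = -6·5 + ½·-12·5² = -180 cm; v ends -66 cm/s.
5–8 s: v starts -66 cm/s; Δx = -66·3 + ½·8·3² = -162 cm; v ends -42 cm/s.
8–9 s: v starts -42 cm/s; Δx = -42·1 + ½·10·1² = -37 cm; v ends -32 cm/s.
9–11 s: v starts -32 cm/s; Δx = -32·2 + ½·-8·2² = -80 cm; v ends -48 cm/s.
x(11) = -9 + Σ Δx = -468 cm.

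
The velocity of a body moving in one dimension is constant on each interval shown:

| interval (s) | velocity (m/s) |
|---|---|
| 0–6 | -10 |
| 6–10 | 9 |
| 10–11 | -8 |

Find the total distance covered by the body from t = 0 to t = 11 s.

104 m

Distance (not displacement) is the total path length: add the absolute areas under v-t.
0–6 s: |-10| × 6 = 60 m
6–10 s: |9| × 4 = 36 m
10–11 s: |-8| × 1 = 8 m
Total distance = 104 m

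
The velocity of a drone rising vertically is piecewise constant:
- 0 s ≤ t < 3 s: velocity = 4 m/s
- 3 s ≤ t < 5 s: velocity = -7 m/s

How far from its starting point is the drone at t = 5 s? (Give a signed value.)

-2 m

Displacement is the signed area under the v-t curve.
0–3 s: 4 × 3 = 12 m
3–5 s: -7 × 2 = -14 m
Net displacement = -2 m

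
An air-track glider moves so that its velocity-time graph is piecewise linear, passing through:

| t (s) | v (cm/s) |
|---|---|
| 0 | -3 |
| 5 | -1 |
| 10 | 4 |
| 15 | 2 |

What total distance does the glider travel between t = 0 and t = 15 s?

33.5 cm

Total distance travelled is ∫|v| dt — sum the magnitudes of each area piece.
0–5 s: |½(-3 + -1)(5)| = 10 cm
5–10 s: v = 0 at t = 6 s; triangle areas 0.5 + 8 = 8.5 cm
10–15 s: |½(4 + 2)(5)| = 15 cm
Total distance = 33.5 cm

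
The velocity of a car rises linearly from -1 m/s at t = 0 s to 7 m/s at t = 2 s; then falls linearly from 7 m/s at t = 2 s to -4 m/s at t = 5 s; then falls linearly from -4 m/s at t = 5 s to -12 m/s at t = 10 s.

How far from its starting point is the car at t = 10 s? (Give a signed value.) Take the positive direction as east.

Net displacement equals the area under the velocity-time graph (areas below the axis count negative).
0–2 s: ½(-1 + 7)(2) = 6 m
2–5 s: ½(7 + -4)(3) = 4.5 m
5–10 s: ½(-4 + -12)(5) = -40 m
Net displacement = -29.5 m

-29.5 m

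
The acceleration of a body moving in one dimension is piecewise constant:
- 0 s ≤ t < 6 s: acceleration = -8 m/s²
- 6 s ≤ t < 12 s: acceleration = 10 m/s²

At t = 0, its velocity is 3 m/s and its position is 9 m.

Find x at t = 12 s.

On each constant-a segment, Δv = aΔt and Δx = v₀Δt + ½aΔt²; chain segment to segment.
0–6 s: v starts 3 m/s; Δx = 3·6 + ½·-8·6² = -126 m; v ends -45 m/s.
6–12 s: v starts -45 m/s; Δx = -45·6 + ½·10·6² = -90 m; v ends 15 m/s.
x(12) = 9 + Σ Δx = -207 m.

-207 m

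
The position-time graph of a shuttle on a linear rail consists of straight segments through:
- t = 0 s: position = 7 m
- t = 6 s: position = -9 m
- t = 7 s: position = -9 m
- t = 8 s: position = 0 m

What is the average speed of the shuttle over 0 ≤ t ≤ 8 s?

3.125 m/s

Average speed = (total path length)/(elapsed time); on a piecewise-linear x-t graph the path length is Σ|Δx|.
0–6 s: |Δx| = |-9 − 7| = 16 m
6–7 s: |Δx| = |-9 − -9| = 0 m
7–8 s: |Δx| = |0 − -9| = 9 m
Total path = 25 m; average speed = 25/8 = 3.125 m/s.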